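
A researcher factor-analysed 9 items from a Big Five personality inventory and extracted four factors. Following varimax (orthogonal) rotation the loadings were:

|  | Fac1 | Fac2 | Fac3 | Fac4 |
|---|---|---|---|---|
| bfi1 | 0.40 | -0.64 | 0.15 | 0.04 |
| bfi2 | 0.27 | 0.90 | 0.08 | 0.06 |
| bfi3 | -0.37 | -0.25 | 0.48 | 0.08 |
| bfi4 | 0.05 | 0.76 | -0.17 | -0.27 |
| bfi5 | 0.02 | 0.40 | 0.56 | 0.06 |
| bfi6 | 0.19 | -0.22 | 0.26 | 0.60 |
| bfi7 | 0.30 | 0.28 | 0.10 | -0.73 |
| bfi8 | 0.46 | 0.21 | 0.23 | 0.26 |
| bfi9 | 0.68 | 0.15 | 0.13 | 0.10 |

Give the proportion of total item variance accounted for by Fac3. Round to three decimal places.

SS loadings for Fac3 = 0.15² + 0.08² + 0.48² + (-0.17)² + 0.56² + 0.26² + 0.10² + 0.23² + 0.13² = 0.7492
Proportion of variance = 0.7492 / 9 = 0.0832.

0.083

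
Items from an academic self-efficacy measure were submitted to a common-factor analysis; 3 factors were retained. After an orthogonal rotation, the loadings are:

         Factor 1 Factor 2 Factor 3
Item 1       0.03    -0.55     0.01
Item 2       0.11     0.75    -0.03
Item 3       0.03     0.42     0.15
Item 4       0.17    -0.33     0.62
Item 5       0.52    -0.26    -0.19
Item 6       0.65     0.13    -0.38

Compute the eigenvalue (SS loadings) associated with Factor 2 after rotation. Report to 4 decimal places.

1.2348

SS loadings for Factor 2 = (-0.55)² + 0.75² + 0.42² + (-0.33)² + (-0.26)² + 0.13² = 0.3025 + 0.5625 + 0.1764 + 0.1089 + 0.0676 + 0.0169 = 1.2348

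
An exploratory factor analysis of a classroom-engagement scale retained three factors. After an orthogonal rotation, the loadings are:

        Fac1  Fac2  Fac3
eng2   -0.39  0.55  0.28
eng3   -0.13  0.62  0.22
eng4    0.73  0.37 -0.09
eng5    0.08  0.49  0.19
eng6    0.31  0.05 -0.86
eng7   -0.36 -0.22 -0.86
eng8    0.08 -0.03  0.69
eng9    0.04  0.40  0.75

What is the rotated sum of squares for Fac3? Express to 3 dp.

2.689

SS loadings for Fac3 = 0.28² + 0.22² + (-0.09)² + 0.19² + (-0.86)² + (-0.86)² + 0.69² + 0.75² = 0.0784 + 0.0484 + 0.0081 + 0.0361 + 0.7396 + 0.7396 + 0.4761 + 0.5625 = 2.6888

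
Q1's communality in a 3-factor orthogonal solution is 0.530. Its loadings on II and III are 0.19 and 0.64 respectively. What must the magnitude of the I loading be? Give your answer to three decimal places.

Under orthogonal rotation h² = Σλ², so λ_I² = h² − (0.4457) = 0.530 − 0.4457 = 0.0843.
|λ| = √0.0843 = 0.2903.

0.290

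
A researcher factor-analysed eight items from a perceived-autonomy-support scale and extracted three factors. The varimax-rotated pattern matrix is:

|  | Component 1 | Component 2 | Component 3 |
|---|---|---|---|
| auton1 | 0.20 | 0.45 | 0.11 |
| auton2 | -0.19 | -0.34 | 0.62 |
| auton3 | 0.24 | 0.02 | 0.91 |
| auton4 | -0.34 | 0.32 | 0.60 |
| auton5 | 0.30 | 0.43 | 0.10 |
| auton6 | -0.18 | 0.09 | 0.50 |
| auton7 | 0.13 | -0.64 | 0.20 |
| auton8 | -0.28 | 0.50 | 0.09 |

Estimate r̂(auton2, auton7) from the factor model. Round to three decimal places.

r̂ = Σ λ_i·λ_j across factors = (-0.19)(0.13) + (-0.34)(-0.64) + (0.62)(0.20)
  = -0.0247 +0.2176 +0.1240 = 0.3169

0.317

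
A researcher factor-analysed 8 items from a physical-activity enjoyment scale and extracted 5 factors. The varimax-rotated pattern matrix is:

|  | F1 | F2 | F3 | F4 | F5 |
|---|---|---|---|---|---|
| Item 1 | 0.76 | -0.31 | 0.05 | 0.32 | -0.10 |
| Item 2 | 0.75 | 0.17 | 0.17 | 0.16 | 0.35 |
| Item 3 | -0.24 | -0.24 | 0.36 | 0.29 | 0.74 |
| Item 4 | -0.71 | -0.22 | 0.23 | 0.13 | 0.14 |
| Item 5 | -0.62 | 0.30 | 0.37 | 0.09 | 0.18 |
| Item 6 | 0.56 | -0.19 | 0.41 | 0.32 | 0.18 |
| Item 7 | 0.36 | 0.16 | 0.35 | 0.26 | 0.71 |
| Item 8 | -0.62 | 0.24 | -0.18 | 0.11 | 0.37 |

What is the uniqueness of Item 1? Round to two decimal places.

h² = 0.76² + (-0.31)² + 0.05² + 0.32² + (-0.10)² = 0.5776 + 0.0961 + 0.0025 + 0.1024 + 0.0100 = 0.7886
Uniqueness u² = 1 − h² = 1 − 0.7886 = 0.2114

0.21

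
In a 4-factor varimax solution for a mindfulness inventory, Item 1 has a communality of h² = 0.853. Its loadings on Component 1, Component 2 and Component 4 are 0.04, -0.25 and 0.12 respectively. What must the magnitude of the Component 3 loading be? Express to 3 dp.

0.880

Under orthogonal rotation h² = Σλ², so λ_Component 3² = h² − (0.0785) = 0.853 − 0.0785 = 0.7745.
|λ| = √0.7745 = 0.8801.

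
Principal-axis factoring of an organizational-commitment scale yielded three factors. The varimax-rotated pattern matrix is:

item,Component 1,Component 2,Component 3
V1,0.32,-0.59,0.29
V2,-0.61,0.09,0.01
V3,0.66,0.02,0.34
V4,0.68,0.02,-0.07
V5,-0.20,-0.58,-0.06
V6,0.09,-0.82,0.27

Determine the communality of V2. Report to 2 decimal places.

0.38

h² = (-0.61)² + 0.09² + 0.01² = 0.3721 + 0.0081 + 0.0001 = 0.3803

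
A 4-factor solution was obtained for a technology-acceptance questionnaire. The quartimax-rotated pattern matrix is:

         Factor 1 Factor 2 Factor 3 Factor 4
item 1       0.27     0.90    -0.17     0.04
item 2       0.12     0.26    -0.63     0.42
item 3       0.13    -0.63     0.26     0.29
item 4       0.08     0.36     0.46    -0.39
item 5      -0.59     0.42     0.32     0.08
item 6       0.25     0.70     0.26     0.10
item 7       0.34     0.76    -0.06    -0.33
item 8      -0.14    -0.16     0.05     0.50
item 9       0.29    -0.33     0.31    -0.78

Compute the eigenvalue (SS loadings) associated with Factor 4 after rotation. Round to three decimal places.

SS loadings for Factor 4 = 0.04² + 0.42² + 0.29² + (-0.39)² + 0.08² + 0.10² + (-0.33)² + 0.50² + (-0.78)² = 0.0016 + 0.1764 + 0.0841 + 0.1521 + 0.0064 + 0.0100 + 0.1089 + 0.2500 + 0.6084 = 1.3979

1.398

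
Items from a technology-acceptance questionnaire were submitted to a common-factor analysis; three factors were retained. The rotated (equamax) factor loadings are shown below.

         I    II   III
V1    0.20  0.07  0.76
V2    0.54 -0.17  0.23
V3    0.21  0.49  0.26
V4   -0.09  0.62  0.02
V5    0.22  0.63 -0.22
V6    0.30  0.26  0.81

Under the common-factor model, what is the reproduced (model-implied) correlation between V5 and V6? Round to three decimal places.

r̂ = Σ λ_i·λ_j across factors = (0.22)(0.30) + (0.63)(0.26) + (-0.22)(0.81)
  = +0.0660 +0.1638 -0.1782 = 0.0516

0.052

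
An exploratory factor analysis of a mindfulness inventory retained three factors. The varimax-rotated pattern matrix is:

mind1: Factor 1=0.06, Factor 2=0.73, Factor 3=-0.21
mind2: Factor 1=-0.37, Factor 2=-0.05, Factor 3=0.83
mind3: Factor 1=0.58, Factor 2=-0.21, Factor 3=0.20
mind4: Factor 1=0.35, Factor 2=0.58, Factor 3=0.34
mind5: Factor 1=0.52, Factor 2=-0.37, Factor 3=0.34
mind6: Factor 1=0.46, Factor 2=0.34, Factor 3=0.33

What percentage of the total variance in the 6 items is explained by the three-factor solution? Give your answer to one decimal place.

Communalities: 0.5806, 0.8283, 0.4205, 0.5745, 0.5229, 0.4361; Σh² = 3.3629.
Total variance with 6 standardized items is 6, so the solution explains 3.3629/6 = 0.5605 = 56.05%.

56.0%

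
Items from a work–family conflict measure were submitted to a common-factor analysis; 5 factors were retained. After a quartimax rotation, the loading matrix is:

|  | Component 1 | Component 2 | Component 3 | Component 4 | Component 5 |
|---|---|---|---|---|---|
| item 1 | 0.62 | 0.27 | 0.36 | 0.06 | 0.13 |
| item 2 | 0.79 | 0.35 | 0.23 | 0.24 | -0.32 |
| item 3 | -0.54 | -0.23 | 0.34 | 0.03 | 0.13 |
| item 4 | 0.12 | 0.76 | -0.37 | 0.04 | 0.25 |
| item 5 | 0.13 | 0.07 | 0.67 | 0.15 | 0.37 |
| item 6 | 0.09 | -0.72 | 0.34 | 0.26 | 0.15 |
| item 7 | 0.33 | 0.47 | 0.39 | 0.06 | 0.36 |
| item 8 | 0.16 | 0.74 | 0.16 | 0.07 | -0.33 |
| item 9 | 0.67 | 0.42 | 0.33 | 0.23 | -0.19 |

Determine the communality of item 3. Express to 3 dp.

0.478

h² = (-0.54)² + (-0.23)² + 0.34² + 0.03² + 0.13² = 0.2916 + 0.0529 + 0.1156 + 0.0009 + 0.0169 = 0.4779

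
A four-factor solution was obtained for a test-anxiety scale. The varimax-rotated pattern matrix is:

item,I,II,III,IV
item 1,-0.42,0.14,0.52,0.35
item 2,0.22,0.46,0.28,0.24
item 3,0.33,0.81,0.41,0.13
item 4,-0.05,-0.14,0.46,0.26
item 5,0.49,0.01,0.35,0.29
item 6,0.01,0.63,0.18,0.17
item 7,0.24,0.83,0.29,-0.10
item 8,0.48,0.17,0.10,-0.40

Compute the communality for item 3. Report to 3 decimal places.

0.950

h² = 0.33² + 0.81² + 0.41² + 0.13² = 0.1089 + 0.6561 + 0.1681 + 0.0169 = 0.9500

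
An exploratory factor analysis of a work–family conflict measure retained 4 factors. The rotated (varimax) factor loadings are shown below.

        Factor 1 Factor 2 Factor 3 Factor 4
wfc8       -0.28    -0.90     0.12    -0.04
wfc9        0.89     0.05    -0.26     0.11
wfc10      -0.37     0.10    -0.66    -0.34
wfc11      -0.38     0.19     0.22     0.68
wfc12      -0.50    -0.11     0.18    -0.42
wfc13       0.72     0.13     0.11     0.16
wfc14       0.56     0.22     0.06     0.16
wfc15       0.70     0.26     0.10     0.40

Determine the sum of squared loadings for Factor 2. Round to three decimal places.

SS loadings for Factor 2 = (-0.90)² + 0.05² + 0.10² + 0.19² + (-0.11)² + 0.13² + 0.22² + 0.26² = 0.8100 + 0.0025 + 0.0100 + 0.0361 + 0.0121 + 0.0169 + 0.0484 + 0.0676 = 1.0036

1.004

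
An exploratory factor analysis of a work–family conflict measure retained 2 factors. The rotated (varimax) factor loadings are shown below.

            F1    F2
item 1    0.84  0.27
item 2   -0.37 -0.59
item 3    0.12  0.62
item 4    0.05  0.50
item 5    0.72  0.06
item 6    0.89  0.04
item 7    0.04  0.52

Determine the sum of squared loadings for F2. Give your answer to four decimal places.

1.3310

SS loadings for F2 = 0.27² + (-0.59)² + 0.62² + 0.50² + 0.06² + 0.04² + 0.52² = 0.0729 + 0.3481 + 0.3844 + 0.2500 + 0.0036 + 0.0016 + 0.2704 = 1.3310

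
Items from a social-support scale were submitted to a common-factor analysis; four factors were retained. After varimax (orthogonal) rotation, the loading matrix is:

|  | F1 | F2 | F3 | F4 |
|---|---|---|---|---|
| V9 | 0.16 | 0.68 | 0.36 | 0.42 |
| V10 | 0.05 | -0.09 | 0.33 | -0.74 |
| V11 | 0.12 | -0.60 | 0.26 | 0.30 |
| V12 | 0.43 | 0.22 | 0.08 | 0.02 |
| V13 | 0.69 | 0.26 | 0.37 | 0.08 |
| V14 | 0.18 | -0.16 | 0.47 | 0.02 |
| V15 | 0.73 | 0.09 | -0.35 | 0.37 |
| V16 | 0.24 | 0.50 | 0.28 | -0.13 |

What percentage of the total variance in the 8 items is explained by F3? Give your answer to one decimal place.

SS loadings for F3 = 0.36² + 0.33² + 0.26² + 0.08² + 0.37² + 0.47² + (-0.35)² + 0.28² = 0.8712
With 8 standardized items, total variance = 8. Proportion = 0.8712/8 = 0.1089 → 10.89%.

10.9%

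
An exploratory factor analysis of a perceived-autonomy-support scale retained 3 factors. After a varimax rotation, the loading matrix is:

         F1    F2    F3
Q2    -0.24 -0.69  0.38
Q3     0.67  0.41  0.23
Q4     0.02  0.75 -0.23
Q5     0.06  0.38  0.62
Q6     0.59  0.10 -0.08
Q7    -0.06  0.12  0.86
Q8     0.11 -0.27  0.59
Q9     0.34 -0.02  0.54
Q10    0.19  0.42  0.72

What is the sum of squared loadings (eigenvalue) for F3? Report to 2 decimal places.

SS loadings for F3 = 0.38² + 0.23² + (-0.23)² + 0.62² + (-0.08)² + 0.86² + 0.59² + 0.54² + 0.72² = 0.1444 + 0.0529 + 0.0529 + 0.3844 + 0.0064 + 0.7396 + 0.3481 + 0.2916 + 0.5184 = 2.5387

2.54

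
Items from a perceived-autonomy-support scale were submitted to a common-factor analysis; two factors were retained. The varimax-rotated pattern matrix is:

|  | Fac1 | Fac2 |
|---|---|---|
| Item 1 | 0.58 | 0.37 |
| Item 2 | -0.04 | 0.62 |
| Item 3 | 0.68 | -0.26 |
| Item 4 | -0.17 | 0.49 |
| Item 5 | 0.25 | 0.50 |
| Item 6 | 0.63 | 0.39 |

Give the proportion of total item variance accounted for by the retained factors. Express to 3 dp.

0.420

Communalities: 0.4733, 0.3860, 0.5300, 0.2690, 0.3125, 0.5490; Σh² = 2.5198.
Total variance with 6 standardized items is 6, so the solution explains 2.5198/6 = 0.4200.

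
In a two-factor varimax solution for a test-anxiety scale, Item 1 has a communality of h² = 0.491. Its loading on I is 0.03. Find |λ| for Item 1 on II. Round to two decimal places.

0.70

Under orthogonal rotation h² = Σλ², so λ_II² = h² − (0.0009) = 0.491 − 0.0009 = 0.4901.
|λ| = √0.4901 = 0.7001.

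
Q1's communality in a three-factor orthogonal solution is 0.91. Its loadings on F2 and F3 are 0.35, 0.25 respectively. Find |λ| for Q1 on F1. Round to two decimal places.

Under orthogonal rotation h² = Σλ², so λ_F1² = h² − (0.1850) = 0.91 − 0.1850 = 0.7250.
|λ| = √0.7250 = 0.8515.

0.85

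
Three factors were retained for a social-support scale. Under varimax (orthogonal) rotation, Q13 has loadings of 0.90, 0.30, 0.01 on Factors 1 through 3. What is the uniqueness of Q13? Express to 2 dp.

h² = 0.90² + 0.30² + 0.01² = 0.8100 + 0.0900 + 0.0001 = 0.9001
Uniqueness u² = 1 − h² = 1 − 0.9001 = 0.0999

0.10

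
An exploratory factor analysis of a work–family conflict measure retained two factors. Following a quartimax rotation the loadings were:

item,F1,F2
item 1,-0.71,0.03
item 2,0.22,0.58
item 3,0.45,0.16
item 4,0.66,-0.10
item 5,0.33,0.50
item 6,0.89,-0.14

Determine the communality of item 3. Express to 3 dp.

0.228

h² = 0.45² + 0.16² = 0.2025 + 0.0256 = 0.2281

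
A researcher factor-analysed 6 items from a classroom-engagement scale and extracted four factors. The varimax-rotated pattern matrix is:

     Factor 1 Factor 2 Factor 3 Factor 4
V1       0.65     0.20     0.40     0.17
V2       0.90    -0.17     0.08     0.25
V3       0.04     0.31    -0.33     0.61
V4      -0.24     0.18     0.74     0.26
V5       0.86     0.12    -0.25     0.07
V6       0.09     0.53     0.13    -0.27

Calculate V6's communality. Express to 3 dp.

h² = 0.09² + 0.53² + 0.13² + (-0.27)² = 0.0081 + 0.2809 + 0.0169 + 0.0729 = 0.3788

0.379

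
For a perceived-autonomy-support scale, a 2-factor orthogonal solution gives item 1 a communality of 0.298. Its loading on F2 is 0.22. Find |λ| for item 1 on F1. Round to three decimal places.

Under orthogonal rotation h² = Σλ², so λ_F1² = h² − (0.0484) = 0.298 − 0.0484 = 0.2496.
|λ| = √0.2496 = 0.4996.

0.500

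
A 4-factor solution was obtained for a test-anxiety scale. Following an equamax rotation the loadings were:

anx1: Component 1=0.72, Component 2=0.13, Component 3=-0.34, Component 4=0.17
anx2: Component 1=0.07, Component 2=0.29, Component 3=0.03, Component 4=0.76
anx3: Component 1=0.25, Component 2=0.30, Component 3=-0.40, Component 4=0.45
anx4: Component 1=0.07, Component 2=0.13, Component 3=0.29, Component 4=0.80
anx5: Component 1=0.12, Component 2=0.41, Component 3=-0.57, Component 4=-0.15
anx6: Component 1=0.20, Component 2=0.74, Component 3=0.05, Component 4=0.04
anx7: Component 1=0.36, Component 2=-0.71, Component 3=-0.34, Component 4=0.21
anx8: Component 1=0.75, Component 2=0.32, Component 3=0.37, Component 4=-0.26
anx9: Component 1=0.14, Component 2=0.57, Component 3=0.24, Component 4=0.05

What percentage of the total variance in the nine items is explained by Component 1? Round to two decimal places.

SS loadings for Component 1 = 0.72² + 0.07² + 0.25² + 0.07² + 0.12² + 0.20² + 0.36² + 0.75² + 0.14² = 1.3568
With 9 standardized items, total variance = 9. Proportion = 1.3568/9 = 0.1508 → 15.08%.

15.08%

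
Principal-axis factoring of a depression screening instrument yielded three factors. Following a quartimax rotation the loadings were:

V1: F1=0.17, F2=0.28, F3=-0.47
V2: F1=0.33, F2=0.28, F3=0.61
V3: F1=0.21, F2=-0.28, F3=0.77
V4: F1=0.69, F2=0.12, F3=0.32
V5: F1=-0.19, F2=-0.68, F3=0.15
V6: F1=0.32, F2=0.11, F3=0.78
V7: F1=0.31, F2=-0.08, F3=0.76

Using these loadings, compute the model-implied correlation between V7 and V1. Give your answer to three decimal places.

r̂ = Σ λ_i·λ_j across factors = (0.31)(0.17) + (-0.08)(0.28) + (0.76)(-0.47)
  = +0.0527 -0.0224 -0.3572 = -0.3269

-0.327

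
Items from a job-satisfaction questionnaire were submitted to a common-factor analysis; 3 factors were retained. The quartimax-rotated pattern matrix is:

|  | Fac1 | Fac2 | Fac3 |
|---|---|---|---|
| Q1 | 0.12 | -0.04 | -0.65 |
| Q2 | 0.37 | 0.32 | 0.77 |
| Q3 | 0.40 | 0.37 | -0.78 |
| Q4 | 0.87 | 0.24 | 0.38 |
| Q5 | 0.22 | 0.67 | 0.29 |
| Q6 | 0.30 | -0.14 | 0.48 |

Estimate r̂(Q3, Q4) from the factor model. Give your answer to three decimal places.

0.140

r̂ = Σ λ_i·λ_j across factors = (0.40)(0.87) + (0.37)(0.24) + (-0.78)(0.38)
  = +0.3480 +0.0888 -0.2964 = 0.1404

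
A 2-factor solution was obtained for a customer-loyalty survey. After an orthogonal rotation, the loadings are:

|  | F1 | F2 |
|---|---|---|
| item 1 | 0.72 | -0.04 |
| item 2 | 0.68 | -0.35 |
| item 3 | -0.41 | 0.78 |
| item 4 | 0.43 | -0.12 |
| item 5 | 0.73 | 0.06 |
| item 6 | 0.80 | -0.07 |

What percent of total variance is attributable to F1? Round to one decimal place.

SS loadings for F1 = 0.72² + 0.68² + (-0.41)² + 0.43² + 0.73² + 0.80² = 2.5067
With 6 standardized items, total variance = 6. Proportion = 2.5067/6 = 0.4178 → 41.78%.

41.8%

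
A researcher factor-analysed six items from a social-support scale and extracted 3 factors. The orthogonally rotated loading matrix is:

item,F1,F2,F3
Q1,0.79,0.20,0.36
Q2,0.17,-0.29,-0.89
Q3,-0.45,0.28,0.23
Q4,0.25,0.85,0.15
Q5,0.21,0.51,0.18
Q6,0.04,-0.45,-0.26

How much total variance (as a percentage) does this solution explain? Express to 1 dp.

SS loadings by factor: 0.9637, 1.3876, 1.0971; total = 3.4484.
Total variance with 6 standardized items is 6, so the solution explains 3.4484/6 = 0.5747 = 57.47%.

57.5%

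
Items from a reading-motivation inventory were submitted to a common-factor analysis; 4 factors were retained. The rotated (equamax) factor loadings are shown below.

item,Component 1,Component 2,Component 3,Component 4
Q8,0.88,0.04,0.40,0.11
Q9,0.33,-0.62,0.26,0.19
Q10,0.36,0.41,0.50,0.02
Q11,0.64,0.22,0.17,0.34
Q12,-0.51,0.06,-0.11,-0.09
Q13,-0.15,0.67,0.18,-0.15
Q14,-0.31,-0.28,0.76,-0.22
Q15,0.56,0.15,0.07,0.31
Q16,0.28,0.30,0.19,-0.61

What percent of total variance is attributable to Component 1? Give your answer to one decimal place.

24.4%

SS loadings for Component 1 = 0.88² + 0.33² + 0.36² + 0.64² + (-0.51)² + (-0.15)² + (-0.31)² + 0.56² + 0.28² = 2.1932
With 9 standardized items, total variance = 9. Proportion = 2.1932/9 = 0.2437 → 24.37%.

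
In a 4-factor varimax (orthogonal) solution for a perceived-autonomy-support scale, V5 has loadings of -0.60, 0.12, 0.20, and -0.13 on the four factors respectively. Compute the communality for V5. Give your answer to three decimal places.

0.431

h² = (-0.60)² + 0.12² + 0.20² + (-0.13)² = 0.3600 + 0.0144 + 0.0400 + 0.0169 = 0.4313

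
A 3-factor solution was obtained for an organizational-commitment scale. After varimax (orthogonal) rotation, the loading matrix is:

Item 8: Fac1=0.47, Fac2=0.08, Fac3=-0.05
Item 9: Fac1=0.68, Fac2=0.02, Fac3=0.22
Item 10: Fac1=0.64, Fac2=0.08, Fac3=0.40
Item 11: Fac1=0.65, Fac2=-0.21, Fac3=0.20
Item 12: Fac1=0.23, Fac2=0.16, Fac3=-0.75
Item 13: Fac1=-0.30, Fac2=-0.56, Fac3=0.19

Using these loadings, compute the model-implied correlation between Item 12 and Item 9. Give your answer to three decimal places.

r̂ = Σ λ_i·λ_j across factors = (0.23)(0.68) + (0.16)(0.02) + (-0.75)(0.22)
  = +0.1564 +0.0032 -0.1650 = -0.0054

-0.005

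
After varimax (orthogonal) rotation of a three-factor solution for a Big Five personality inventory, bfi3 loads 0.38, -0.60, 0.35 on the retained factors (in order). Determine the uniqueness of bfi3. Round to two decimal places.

0.37

h² = 0.38² + (-0.60)² + 0.35² = 0.1444 + 0.3600 + 0.1225 = 0.6269
Uniqueness u² = 1 − h² = 1 − 0.6269 = 0.3731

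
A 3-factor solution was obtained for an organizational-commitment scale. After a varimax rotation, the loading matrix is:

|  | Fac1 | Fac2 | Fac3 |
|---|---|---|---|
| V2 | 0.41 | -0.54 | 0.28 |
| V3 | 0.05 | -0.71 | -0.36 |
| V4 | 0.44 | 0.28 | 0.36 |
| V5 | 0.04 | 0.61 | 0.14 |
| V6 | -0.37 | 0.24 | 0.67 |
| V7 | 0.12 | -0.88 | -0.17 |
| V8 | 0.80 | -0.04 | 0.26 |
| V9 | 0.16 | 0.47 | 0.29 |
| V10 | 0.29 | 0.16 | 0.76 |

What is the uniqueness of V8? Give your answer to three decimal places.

0.291

h² = 0.80² + (-0.04)² + 0.26² = 0.6400 + 0.0016 + 0.0676 = 0.7092
Uniqueness u² = 1 − h² = 1 − 0.7092 = 0.2908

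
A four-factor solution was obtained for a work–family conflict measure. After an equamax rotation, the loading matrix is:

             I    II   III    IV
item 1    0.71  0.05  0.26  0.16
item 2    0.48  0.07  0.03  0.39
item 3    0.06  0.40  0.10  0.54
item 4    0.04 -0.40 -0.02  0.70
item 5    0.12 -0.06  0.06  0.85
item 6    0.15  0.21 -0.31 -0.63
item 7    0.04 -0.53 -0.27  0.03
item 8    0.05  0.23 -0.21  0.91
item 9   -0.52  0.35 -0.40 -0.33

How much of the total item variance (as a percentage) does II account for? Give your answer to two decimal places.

9.24%

SS loadings for II = 0.05² + 0.07² + 0.40² + (-0.40)² + (-0.06)² + 0.21² + (-0.53)² + 0.23² + 0.35² = 0.8314
With 9 standardized items, total variance = 9. Proportion = 0.8314/9 = 0.0924 → 9.24%.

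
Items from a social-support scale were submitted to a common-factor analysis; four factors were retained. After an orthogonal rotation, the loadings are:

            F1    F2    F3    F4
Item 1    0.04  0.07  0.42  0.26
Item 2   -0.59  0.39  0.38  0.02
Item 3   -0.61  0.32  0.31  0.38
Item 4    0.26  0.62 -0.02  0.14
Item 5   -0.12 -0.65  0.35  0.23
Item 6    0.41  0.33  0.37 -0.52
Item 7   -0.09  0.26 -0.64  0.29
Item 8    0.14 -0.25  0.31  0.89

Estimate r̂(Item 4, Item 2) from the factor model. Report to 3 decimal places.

0.084

r̂ = Σ λ_i·λ_j across factors = (0.26)(-0.59) + (0.62)(0.39) + (-0.02)(0.38) + (0.14)(0.02)
  = -0.1534 +0.2418 -0.0076 +0.0028 = 0.0836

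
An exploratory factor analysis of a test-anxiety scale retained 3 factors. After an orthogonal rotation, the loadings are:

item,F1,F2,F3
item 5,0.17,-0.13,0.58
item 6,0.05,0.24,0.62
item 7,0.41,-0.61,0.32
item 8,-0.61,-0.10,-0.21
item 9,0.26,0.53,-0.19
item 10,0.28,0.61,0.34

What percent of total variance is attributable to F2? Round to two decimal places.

18.49%

SS loadings for F2 = (-0.13)² + 0.24² + (-0.61)² + (-0.10)² + 0.53² + 0.61² = 1.1096
With 6 standardized items, total variance = 6. Proportion = 1.1096/6 = 0.1849 → 18.49%.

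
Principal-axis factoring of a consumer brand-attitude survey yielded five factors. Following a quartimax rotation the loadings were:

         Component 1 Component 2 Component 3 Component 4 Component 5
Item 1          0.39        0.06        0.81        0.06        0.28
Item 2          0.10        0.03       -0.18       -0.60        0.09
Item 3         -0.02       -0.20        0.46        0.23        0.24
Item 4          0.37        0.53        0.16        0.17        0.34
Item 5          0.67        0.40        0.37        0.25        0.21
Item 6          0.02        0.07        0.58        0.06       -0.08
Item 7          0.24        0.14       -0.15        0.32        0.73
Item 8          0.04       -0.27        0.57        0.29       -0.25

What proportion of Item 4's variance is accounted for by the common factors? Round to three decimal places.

0.588

h² = 0.37² + 0.53² + 0.16² + 0.17² + 0.34² = 0.1369 + 0.2809 + 0.0256 + 0.0289 + 0.1156 = 0.5879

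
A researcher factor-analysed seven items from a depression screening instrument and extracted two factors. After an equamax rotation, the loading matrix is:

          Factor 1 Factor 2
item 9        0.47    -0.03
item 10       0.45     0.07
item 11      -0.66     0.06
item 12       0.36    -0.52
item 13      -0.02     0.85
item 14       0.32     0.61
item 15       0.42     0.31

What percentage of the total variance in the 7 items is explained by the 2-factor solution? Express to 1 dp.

39.1%

Communalities: 0.2218, 0.2074, 0.4392, 0.4000, 0.7229, 0.4745, 0.2725; Σh² = 2.7383.
Total variance with 7 standardized items is 7, so the solution explains 2.7383/7 = 0.3912 = 39.12%.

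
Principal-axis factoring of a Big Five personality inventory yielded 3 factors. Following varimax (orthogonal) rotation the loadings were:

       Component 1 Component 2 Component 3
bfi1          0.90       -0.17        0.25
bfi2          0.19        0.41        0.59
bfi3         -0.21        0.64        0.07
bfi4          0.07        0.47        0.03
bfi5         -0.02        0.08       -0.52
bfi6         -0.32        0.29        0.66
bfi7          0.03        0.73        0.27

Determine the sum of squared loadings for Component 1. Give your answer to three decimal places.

SS loadings for Component 1 = 0.90² + 0.19² + (-0.21)² + 0.07² + (-0.02)² + (-0.32)² + 0.03² = 0.8100 + 0.0361 + 0.0441 + 0.0049 + 0.0004 + 0.1024 + 0.0009 = 0.9988

0.999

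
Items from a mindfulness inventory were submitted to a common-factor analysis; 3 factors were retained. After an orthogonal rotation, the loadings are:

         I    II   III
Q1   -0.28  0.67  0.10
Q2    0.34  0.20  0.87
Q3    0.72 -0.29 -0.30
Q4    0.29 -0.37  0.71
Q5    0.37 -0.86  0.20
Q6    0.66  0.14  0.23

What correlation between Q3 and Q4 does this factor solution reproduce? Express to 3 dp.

0.103

r̂ = Σ λ_i·λ_j across factors = (0.72)(0.29) + (-0.29)(-0.37) + (-0.30)(0.71)
  = +0.2088 +0.1073 -0.2130 = 0.1031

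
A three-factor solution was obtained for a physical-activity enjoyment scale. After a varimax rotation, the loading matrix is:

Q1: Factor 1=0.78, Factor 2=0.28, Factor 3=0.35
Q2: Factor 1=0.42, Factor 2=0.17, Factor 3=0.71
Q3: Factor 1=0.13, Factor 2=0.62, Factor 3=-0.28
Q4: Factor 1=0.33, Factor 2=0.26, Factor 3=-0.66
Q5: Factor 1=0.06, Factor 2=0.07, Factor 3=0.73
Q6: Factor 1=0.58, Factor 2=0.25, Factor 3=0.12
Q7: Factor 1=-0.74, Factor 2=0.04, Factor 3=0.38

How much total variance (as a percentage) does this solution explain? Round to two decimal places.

Communalities: 0.8093, 0.7094, 0.4797, 0.6121, 0.5414, 0.4133, 0.6936; Σh² = 4.2588.
Total variance with 7 standardized items is 7, so the solution explains 4.2588/7 = 0.6084 = 60.84%.

60.84%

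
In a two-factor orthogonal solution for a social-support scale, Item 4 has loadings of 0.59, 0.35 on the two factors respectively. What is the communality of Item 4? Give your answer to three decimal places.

h² = 0.59² + 0.35² = 0.3481 + 0.1225 = 0.4706

0.471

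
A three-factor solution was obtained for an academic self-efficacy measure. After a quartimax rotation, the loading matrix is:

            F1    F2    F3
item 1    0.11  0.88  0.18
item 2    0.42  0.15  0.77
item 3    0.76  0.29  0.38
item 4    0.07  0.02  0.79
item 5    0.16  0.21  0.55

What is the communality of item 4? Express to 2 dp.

0.63

h² = 0.07² + 0.02² + 0.79² = 0.0049 + 0.0004 + 0.6241 = 0.6294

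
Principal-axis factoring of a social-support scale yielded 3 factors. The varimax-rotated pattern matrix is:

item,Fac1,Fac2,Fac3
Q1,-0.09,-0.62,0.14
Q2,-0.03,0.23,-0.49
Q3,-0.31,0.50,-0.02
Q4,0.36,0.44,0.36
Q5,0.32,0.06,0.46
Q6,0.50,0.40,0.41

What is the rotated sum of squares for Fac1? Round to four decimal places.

0.5871

SS loadings for Fac1 = (-0.09)² + (-0.03)² + (-0.31)² + 0.36² + 0.32² + 0.50² = 0.0081 + 0.0009 + 0.0961 + 0.1296 + 0.1024 + 0.2500 = 0.5871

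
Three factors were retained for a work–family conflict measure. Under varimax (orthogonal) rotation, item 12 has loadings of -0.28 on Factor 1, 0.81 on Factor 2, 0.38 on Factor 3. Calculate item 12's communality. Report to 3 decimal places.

0.879

h² = (-0.28)² + 0.81² + 0.38² = 0.0784 + 0.6561 + 0.1444 = 0.8789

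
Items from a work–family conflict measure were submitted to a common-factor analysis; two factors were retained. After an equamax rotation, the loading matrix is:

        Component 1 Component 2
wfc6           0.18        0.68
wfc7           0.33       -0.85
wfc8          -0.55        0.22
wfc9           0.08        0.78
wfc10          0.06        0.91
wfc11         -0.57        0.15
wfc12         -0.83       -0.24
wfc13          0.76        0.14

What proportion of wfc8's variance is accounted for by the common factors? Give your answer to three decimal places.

h² = (-0.55)² + 0.22² = 0.3025 + 0.0484 = 0.3509

0.351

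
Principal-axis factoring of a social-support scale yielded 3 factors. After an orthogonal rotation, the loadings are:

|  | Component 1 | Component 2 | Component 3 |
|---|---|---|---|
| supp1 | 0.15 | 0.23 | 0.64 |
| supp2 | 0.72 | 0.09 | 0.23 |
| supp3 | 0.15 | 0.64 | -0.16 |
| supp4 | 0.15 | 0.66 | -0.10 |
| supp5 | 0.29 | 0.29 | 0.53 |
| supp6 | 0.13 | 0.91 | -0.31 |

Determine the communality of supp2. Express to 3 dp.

0.579

h² = 0.72² + 0.09² + 0.23² = 0.5184 + 0.0081 + 0.0529 = 0.5794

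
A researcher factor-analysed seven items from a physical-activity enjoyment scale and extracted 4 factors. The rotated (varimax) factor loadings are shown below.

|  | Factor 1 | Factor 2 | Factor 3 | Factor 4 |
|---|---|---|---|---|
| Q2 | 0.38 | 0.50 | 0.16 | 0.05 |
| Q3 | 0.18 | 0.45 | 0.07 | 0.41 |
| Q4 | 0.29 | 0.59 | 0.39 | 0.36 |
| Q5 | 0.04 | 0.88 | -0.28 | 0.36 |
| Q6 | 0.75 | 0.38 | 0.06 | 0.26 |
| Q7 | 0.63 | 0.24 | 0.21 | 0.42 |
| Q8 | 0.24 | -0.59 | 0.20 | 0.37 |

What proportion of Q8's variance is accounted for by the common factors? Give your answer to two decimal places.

0.58

h² = 0.24² + (-0.59)² + 0.20² + 0.37² = 0.0576 + 0.3481 + 0.0400 + 0.1369 = 0.5826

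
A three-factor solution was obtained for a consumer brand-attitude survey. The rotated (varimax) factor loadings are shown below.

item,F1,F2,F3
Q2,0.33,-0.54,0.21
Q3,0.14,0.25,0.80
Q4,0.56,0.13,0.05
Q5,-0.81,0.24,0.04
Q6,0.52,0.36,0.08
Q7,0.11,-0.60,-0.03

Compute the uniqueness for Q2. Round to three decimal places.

0.555

h² = 0.33² + (-0.54)² + 0.21² = 0.1089 + 0.2916 + 0.0441 = 0.4446
Uniqueness u² = 1 − h² = 1 − 0.4446 = 0.5554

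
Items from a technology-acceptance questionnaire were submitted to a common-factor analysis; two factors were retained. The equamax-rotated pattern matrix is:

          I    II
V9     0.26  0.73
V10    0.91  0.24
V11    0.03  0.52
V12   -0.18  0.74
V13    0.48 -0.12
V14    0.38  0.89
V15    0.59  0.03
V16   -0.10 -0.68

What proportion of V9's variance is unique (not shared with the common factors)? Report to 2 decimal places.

0.40

h² = 0.26² + 0.73² = 0.0676 + 0.5329 = 0.6005
Uniqueness u² = 1 − h² = 1 − 0.6005 = 0.3995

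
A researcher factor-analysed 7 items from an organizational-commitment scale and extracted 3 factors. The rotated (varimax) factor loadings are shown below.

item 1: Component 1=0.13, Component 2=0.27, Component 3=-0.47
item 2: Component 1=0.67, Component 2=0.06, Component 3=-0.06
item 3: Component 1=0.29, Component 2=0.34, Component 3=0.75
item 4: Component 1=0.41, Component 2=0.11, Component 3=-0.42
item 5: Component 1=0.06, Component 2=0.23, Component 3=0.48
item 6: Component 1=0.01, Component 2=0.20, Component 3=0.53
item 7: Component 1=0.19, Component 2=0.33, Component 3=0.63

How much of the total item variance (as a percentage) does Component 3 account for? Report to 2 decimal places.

26.74%

SS loadings for Component 3 = (-0.47)² + (-0.06)² + 0.75² + (-0.42)² + 0.48² + 0.53² + 0.63² = 1.8716
With 7 standardized items, total variance = 7. Proportion = 1.8716/7 = 0.2674 → 26.74%.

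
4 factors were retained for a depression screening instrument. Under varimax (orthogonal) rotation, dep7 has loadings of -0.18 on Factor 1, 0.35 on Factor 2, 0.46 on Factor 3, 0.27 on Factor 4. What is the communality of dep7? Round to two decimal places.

h² = (-0.18)² + 0.35² + 0.46² + 0.27² = 0.0324 + 0.1225 + 0.2116 + 0.0729 = 0.4394

0.44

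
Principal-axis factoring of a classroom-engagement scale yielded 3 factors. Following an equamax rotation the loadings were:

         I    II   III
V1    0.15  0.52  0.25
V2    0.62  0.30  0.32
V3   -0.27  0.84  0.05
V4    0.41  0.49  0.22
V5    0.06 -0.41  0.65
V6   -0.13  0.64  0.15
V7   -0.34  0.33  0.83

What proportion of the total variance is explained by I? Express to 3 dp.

SS loadings for I = 0.15² + 0.62² + (-0.27)² + 0.41² + 0.06² + (-0.13)² + (-0.34)² = 0.7840
Proportion of variance = 0.7840 / 7 = 0.1120.

0.112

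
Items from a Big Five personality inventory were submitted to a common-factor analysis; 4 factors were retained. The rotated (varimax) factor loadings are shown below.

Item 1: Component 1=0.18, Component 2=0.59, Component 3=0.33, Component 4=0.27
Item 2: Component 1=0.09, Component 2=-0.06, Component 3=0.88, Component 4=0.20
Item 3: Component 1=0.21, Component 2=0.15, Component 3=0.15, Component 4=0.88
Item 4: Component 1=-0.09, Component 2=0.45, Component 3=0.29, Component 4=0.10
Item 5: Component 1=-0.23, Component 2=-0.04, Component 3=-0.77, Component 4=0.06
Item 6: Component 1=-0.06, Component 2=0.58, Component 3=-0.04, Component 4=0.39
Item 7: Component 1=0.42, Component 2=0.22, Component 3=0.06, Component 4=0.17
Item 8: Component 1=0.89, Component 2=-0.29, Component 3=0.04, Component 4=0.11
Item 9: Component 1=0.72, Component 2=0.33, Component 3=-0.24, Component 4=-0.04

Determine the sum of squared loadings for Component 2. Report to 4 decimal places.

1.1561

SS loadings for Component 2 = 0.59² + (-0.06)² + 0.15² + 0.45² + (-0.04)² + 0.58² + 0.22² + (-0.29)² + 0.33² = 0.3481 + 0.0036 + 0.0225 + 0.2025 + 0.0016 + 0.3364 + 0.0484 + 0.0841 + 0.1089 = 1.1561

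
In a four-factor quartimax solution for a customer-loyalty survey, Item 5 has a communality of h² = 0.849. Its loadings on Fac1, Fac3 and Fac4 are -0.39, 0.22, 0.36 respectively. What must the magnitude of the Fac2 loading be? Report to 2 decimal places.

Under orthogonal rotation h² = Σλ², so λ_Fac2² = h² − (0.3301) = 0.849 − 0.3301 = 0.5189.
|λ| = √0.5189 = 0.7203.

0.72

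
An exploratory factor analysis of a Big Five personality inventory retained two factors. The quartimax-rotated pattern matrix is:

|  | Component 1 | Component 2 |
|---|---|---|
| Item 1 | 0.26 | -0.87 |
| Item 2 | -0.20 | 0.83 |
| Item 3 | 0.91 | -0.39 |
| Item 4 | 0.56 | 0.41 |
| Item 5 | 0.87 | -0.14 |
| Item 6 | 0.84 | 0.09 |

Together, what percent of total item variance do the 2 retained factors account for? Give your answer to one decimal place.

SS loadings by factor: 2.7118, 1.7937; total = 4.5055.
Total variance with 6 standardized items is 6, so the solution explains 4.5055/6 = 0.7509 = 75.09%.

75.1%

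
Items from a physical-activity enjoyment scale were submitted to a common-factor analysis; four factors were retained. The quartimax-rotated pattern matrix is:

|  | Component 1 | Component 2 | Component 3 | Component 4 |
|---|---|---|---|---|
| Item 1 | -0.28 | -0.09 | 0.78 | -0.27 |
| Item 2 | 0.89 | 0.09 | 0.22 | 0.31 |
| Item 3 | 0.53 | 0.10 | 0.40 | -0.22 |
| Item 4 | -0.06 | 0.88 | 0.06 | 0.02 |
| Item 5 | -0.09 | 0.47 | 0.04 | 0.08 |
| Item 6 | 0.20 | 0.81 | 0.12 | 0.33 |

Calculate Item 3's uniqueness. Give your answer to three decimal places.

h² = 0.53² + 0.10² + 0.40² + (-0.22)² = 0.2809 + 0.0100 + 0.1600 + 0.0484 = 0.4993
Uniqueness u² = 1 − h² = 1 − 0.4993 = 0.5007

0.501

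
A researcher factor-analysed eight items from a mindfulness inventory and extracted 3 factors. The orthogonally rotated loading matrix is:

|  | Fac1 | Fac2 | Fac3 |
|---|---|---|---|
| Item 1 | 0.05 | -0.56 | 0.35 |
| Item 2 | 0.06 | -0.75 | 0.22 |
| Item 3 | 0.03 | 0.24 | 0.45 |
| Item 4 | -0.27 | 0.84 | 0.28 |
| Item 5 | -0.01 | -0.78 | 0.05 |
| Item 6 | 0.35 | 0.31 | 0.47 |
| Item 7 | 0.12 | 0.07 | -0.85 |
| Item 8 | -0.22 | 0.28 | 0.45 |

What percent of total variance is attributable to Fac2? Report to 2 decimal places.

SS loadings for Fac2 = (-0.56)² + (-0.75)² + 0.24² + 0.84² + (-0.78)² + 0.31² + 0.07² + 0.28² = 2.4271
With 8 standardized items, total variance = 8. Proportion = 2.4271/8 = 0.3034 → 30.34%.

30.34%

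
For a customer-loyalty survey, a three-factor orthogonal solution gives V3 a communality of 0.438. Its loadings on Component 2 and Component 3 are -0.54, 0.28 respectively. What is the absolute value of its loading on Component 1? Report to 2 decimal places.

0.26

Under orthogonal rotation h² = Σλ², so λ_Component 1² = h² − (0.3700) = 0.438 − 0.3700 = 0.0680.
|λ| = √0.0680 = 0.2608.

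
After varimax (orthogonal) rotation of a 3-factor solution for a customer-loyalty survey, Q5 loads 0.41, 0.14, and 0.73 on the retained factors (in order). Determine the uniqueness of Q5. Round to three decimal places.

h² = 0.41² + 0.14² + 0.73² = 0.1681 + 0.0196 + 0.5329 = 0.7206
Uniqueness u² = 1 − h² = 1 − 0.7206 = 0.2794

0.279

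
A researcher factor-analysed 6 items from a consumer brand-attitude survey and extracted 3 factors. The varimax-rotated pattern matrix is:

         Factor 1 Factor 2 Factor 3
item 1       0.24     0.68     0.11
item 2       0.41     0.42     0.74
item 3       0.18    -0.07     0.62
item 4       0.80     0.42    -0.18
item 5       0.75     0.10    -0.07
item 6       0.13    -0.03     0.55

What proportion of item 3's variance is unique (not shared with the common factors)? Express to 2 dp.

0.58

h² = 0.18² + (-0.07)² + 0.62² = 0.0324 + 0.0049 + 0.3844 = 0.4217
Uniqueness u² = 1 − h² = 1 − 0.4217 = 0.5783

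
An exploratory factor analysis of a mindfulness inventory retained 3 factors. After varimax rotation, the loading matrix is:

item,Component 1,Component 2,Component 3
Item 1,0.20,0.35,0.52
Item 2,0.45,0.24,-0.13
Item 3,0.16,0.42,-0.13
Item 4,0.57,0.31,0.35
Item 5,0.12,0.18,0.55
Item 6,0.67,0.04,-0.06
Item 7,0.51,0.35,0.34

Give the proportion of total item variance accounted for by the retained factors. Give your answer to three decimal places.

Communalities: 0.4329, 0.2770, 0.2189, 0.5435, 0.3493, 0.4541, 0.4982; Σh² = 2.7739.
Total variance with 7 standardized items is 7, so the solution explains 2.7739/7 = 0.3963.

0.396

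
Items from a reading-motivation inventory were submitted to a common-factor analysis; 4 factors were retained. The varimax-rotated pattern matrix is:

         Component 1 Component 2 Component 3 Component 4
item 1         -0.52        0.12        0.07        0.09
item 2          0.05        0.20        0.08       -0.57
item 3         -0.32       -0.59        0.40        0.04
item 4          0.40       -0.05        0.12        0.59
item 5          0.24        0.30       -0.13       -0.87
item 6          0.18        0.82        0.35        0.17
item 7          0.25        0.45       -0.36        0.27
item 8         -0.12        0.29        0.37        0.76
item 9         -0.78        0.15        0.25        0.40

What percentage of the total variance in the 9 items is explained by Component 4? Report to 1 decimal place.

SS loadings for Component 4 = 0.09² + (-0.57)² + 0.04² + 0.59² + (-0.87)² + 0.17² + 0.27² + 0.76² + 0.40² = 2.2790
With 9 standardized items, total variance = 9. Proportion = 2.2790/9 = 0.2532 → 25.32%.

25.3%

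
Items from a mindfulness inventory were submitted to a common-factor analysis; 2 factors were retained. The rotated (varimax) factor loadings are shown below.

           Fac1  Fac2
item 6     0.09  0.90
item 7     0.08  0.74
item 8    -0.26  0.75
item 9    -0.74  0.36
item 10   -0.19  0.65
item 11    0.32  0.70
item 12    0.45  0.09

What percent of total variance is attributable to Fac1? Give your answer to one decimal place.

SS loadings for Fac1 = 0.09² + 0.08² + (-0.26)² + (-0.74)² + (-0.19)² + 0.32² + 0.45² = 0.9707
With 7 standardized items, total variance = 7. Proportion = 0.9707/7 = 0.1387 → 13.87%.

13.9%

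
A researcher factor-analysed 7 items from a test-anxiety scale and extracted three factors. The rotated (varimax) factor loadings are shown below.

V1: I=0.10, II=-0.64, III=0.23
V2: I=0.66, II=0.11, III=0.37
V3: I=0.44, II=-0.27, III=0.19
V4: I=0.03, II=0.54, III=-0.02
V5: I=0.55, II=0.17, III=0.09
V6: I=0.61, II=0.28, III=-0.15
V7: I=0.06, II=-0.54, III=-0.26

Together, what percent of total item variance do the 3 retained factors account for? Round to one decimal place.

40.4%

Communalities: 0.4725, 0.5846, 0.3026, 0.2929, 0.3395, 0.4730, 0.3628; Σh² = 2.8279.
Total variance with 7 standardized items is 7, so the solution explains 2.8279/7 = 0.4040 = 40.40%.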